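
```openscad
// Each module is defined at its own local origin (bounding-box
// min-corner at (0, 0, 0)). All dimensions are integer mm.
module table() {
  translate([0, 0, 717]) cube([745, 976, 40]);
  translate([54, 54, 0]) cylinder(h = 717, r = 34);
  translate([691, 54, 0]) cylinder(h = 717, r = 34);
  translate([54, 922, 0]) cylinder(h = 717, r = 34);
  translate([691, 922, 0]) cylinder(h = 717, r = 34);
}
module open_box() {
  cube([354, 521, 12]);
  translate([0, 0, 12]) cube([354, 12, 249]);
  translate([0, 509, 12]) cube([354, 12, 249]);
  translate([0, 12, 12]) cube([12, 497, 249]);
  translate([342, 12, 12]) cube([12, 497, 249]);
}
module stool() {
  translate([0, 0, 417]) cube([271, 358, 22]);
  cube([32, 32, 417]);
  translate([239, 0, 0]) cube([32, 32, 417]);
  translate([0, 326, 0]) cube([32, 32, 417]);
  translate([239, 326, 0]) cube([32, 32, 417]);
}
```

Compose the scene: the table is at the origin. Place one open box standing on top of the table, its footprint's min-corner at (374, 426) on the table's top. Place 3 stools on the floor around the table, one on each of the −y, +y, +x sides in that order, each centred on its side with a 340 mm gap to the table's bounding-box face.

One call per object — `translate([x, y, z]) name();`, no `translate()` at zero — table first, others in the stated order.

table();
translate([374, 426, 757]) open_box();
translate([237, -698, 0]) stool();
translate([237, 1316, 0]) stool();
translate([1085, 309, 0]) stool();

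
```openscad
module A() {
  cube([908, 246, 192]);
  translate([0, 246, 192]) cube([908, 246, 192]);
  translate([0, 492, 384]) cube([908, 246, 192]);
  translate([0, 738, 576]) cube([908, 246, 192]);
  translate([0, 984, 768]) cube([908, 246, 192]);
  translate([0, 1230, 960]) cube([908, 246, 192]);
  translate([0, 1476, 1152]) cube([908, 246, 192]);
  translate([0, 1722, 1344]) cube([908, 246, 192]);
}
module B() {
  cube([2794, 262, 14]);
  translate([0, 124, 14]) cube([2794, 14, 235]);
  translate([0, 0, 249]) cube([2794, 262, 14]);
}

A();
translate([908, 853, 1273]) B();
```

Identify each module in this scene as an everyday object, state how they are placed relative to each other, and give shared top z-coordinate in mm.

A is a staircase. B is an I-beam. The I-beam is beside the staircase with their tops flush at z = 1536. The shared top z-coordinate is 1536 mm.

Both tops at z = 1536 mm.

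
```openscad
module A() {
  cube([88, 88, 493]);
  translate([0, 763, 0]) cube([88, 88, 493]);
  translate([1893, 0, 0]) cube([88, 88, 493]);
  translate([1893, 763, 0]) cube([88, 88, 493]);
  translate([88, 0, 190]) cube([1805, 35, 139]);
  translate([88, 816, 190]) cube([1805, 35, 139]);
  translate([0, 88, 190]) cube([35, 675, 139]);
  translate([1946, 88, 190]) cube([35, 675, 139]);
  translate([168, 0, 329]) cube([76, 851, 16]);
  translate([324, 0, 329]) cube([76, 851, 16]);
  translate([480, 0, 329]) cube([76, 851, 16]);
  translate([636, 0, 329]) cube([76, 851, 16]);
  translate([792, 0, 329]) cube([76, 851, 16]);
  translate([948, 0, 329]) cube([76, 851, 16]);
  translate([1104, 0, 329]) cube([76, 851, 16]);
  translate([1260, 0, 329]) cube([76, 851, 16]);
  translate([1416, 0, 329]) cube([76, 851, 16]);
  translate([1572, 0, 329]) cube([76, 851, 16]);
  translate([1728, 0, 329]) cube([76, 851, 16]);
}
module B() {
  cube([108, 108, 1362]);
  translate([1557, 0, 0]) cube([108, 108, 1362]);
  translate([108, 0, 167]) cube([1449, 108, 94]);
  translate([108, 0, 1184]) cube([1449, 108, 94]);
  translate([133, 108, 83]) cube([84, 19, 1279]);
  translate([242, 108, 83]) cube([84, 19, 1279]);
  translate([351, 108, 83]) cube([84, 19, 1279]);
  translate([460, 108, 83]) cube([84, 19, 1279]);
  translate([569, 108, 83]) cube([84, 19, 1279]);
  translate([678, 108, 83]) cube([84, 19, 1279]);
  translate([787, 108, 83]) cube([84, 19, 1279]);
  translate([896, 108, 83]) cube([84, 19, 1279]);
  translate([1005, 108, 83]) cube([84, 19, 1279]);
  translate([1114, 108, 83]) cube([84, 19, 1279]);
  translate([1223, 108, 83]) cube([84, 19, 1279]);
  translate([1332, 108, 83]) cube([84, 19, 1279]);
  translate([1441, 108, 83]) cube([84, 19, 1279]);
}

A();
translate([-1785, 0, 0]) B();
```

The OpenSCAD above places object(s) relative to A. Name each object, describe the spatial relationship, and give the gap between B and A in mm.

The fence section's nearest face is 120 mm from the bed frame's −x face.

A is a bed frame. B is a fence section. The fence section is on the floor beside the bed frame on its −x side. The gap between the fence section and the bed frame is 120 mm.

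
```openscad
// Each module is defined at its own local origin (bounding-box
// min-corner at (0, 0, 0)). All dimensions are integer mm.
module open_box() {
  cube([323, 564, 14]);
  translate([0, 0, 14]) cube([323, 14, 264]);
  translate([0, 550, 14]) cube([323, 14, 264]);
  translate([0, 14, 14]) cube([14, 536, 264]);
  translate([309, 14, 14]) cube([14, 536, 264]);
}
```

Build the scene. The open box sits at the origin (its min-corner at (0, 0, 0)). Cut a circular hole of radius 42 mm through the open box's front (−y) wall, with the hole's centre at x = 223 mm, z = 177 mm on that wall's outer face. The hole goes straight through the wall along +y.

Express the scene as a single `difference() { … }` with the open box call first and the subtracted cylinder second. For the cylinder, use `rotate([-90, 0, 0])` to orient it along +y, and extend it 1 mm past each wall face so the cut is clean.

difference() {
  open_box();
  translate([223, -1, 177]) rotate([-90, 0, 0]) cylinder(h = 16, r = 42);
}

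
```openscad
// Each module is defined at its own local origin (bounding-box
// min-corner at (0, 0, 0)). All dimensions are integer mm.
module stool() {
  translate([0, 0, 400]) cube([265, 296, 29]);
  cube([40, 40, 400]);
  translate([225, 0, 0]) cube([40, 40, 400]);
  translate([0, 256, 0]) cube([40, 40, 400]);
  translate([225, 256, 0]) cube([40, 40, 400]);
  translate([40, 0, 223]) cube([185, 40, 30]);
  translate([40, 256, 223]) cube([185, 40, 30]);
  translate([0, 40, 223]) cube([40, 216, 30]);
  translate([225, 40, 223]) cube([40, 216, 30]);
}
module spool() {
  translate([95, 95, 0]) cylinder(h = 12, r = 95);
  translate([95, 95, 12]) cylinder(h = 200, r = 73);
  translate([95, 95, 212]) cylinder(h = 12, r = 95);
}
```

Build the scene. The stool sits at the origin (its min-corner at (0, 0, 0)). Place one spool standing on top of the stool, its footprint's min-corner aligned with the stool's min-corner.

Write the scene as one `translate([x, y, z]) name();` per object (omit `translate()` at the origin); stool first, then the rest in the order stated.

stool();
translate([0, 0, 429]) spool();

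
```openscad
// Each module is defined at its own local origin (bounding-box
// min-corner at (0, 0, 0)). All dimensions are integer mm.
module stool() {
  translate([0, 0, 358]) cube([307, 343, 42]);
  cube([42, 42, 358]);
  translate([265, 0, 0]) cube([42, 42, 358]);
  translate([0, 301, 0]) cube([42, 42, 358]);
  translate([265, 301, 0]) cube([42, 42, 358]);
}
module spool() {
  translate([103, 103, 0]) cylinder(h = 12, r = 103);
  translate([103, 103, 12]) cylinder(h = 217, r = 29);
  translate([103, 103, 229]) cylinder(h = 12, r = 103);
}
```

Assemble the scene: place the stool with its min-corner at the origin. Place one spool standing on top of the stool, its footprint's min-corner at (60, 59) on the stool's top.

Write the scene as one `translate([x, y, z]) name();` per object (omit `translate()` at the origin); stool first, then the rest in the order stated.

stool();
translate([60, 59, 400]) spool();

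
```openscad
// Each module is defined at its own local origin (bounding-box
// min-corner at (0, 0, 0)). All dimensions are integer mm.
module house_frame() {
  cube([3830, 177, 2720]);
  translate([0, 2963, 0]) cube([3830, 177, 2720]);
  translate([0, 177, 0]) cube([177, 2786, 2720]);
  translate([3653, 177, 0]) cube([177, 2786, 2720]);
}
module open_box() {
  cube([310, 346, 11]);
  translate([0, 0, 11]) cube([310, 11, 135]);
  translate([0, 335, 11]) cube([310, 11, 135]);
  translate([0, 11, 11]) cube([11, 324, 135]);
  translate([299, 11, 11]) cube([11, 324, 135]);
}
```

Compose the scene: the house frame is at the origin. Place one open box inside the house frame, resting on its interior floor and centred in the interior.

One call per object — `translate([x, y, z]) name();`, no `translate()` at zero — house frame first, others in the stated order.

house_frame();
translate([1760, 1397, 0]) open_box();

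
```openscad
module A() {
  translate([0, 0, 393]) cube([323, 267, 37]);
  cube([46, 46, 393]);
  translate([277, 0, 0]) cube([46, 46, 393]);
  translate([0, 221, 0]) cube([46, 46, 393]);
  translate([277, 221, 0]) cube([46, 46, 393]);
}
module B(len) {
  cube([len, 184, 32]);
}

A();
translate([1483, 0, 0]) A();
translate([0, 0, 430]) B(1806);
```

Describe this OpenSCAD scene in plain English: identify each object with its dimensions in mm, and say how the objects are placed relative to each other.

A is a simple wooden stool: a rectangular seat 323 mm (x) by 267 mm (y), 37 mm thick, top face at z = 430 mm, on four square legs, each 46×46 mm in cross-section. The legs rest on z = 0, each flush with a corner of the seat.

B is a rectangular beam 1806 mm long (x), 184 mm deep (y), 32 mm thick (z).

The beam spans the tops of two stools placed 1160 mm apart, resting at z = 430 mm.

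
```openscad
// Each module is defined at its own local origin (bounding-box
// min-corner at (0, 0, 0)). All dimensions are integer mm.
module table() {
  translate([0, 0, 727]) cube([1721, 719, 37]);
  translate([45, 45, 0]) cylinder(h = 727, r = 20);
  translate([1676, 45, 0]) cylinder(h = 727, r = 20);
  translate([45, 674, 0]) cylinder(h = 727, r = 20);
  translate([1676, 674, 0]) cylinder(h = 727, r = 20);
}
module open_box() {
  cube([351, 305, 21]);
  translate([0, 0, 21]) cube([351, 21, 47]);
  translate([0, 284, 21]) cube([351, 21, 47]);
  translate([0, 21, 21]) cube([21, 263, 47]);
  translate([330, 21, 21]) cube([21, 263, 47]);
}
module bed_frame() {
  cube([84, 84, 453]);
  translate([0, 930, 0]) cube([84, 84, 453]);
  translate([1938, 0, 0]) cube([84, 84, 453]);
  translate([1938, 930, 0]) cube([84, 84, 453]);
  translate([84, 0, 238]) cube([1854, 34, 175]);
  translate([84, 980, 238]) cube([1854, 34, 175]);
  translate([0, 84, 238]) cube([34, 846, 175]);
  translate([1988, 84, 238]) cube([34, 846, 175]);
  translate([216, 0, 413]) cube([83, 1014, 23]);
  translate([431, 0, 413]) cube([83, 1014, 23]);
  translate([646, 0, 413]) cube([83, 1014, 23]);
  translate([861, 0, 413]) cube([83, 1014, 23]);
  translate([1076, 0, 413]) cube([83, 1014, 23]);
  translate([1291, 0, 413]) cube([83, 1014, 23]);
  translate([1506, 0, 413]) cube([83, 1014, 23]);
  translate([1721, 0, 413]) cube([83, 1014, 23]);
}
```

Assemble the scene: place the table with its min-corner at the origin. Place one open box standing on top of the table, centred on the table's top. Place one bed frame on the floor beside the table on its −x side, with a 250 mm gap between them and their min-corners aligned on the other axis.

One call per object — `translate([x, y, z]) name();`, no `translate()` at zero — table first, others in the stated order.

table();
translate([685, 207, 764]) open_box();
translate([-2272, 0, 0]) bed_frame();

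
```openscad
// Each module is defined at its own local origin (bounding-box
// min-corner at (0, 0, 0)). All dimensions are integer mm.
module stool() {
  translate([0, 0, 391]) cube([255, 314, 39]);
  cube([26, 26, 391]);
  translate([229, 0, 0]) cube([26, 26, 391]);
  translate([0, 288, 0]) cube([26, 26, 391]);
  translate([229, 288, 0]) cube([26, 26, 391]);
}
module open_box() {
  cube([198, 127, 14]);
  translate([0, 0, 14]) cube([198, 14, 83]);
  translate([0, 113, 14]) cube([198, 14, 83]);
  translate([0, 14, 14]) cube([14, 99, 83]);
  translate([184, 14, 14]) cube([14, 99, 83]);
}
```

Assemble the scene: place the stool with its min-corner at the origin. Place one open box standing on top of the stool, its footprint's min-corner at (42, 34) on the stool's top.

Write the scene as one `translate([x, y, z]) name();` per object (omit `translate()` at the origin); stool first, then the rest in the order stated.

stool();
translate([42, 34, 430]) open_box();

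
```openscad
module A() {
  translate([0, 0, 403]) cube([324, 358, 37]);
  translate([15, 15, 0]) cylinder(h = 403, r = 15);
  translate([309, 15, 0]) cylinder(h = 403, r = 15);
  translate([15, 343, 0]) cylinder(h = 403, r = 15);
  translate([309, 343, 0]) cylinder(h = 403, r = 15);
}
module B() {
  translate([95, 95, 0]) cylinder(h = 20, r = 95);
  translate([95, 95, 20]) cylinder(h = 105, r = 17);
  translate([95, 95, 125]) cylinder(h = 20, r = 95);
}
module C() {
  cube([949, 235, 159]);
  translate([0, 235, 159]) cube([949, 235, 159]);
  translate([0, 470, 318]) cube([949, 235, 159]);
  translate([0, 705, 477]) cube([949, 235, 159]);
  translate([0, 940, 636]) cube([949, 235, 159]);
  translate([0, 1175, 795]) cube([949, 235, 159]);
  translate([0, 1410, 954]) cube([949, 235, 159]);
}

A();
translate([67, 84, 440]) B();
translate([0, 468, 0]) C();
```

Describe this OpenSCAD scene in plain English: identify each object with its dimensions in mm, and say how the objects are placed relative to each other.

A is a simple wooden stool: a rectangular seat 324 mm (x) by 358 mm (y), 37 mm thick, top face at z = 440 mm, on four round legs, each 30 mm in diameter. The legs rest on z = 0, each leg's axis is inset half a diameter from the nearest pair of seat edges (so the leg's bounding box is flush with the corner).

B is a spool: two coaxial disc flanges of radius 95 mm and thickness 20 mm, joined by a core cylinder of radius 17 mm and height 105 mm. The lower flange rests on z = 0 and the three cylinders share a vertical axis.

C is a run of 7 identical solid stair steps. Each tread is 949×235 mm and each step block is 159 mm high. Step 1 rests on the floor; step k is offset from step 1 by (k−1)×235 mm in y and (k−1)×159 mm in z.

The spool is on top of the stool, centred. The staircase is on the floor beside the stool on its +y side.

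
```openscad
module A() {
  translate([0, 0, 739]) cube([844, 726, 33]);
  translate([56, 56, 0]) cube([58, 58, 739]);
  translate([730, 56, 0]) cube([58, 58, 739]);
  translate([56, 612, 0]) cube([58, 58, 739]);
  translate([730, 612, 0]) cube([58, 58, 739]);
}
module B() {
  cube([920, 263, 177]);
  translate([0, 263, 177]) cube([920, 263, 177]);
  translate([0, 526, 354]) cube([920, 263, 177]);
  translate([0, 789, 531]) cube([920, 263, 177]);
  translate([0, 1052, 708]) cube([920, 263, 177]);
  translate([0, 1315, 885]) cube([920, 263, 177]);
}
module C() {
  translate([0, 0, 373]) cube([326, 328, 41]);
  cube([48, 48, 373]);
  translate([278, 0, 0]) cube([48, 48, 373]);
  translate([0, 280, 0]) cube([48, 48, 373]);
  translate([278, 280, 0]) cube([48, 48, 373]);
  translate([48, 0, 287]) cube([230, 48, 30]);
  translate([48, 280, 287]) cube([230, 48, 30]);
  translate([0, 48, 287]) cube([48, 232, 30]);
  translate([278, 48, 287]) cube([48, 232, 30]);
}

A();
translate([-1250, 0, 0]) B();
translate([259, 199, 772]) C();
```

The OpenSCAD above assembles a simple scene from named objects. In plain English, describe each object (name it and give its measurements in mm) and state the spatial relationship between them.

A is a table: top 844 mm (x) × 726 mm (y), 33 mm thick, upper face at z = 772 mm, on four 58×58 mm square legs, each inset 56 mm from the nearest pair of top edges, running from z = 0 to the bottom of the top.

B is a run of 6 identical solid stair steps. Each tread is 920×263 mm and each step block is 177 mm high. Step 1 rests on the floor; step k is offset from step 1 by (k−1)×263 mm in y and (k−1)×177 mm in z.

C is a four-legged stool. The seat is a 326×328×41 mm slab whose top surface is at z = 414 mm; four square legs, each 48×48 mm in cross-section, run from the floor (z = 0) to the underside of the seat, each flush with a corner of the seat. Four stretchers, 48 mm wide and 30 mm tall, connect adjacent legs with their undersides at z = 287 mm, each running between the inner faces of the legs it joins and aligned with the legs' outer faces on the other axis.

The staircase is on the floor beside the table on its −x side. The stool is on top of the table, centred.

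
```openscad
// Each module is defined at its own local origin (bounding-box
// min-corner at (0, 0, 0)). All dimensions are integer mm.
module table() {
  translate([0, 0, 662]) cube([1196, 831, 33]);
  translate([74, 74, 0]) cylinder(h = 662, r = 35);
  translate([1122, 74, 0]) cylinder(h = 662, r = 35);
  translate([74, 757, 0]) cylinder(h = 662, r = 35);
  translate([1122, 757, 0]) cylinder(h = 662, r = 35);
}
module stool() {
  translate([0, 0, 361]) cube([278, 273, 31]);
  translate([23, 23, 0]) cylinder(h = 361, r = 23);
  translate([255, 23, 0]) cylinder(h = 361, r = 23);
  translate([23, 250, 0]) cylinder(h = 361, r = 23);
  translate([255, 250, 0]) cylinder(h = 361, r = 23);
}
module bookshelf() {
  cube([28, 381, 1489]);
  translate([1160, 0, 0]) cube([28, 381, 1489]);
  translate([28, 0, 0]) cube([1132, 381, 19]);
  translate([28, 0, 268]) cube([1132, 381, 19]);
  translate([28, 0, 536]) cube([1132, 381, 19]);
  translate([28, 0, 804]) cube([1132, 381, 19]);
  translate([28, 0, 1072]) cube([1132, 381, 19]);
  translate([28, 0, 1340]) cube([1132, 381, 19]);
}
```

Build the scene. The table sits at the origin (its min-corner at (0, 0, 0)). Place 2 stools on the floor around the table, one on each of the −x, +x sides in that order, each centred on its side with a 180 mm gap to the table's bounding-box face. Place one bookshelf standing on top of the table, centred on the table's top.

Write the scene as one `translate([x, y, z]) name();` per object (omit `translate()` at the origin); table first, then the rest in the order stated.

table();
translate([-458, 279, 0]) stool();
translate([1376, 279, 0]) stool();
translate([4, 225, 695]) bookshelf();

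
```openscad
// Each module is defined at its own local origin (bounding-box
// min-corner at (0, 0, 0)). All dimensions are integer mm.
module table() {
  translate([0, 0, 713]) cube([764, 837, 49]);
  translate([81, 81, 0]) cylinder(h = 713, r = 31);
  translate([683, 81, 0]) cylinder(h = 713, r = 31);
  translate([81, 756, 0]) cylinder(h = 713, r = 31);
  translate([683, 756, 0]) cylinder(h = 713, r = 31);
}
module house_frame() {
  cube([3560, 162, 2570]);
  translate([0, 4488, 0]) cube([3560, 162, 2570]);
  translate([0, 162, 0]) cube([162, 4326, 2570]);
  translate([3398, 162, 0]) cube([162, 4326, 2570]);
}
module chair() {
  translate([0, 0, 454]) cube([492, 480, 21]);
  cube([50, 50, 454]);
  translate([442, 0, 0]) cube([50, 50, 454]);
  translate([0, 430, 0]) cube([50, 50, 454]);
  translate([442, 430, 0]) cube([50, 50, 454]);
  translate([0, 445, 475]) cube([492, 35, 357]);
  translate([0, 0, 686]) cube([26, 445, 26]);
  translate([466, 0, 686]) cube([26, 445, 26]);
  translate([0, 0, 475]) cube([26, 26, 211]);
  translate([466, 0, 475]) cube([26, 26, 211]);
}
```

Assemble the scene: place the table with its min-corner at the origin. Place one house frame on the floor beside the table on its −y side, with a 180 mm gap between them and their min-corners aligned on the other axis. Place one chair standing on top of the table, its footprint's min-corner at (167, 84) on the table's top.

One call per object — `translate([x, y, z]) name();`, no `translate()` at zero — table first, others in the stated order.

table();
translate([0, -4830, 0]) house_frame();
translate([167, 84, 762]) chair();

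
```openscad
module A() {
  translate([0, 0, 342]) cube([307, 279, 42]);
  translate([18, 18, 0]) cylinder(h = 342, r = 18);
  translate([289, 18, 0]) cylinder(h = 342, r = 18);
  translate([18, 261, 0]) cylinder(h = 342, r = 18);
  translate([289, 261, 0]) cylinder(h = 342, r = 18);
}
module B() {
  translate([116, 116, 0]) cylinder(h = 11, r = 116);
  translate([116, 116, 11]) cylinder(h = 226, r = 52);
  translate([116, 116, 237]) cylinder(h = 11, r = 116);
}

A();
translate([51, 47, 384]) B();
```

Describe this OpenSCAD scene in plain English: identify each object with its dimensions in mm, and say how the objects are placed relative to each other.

A is a four-legged stool. The seat is a 307×279×42 mm slab whose top surface is at z = 384 mm; four round legs, each 36 mm in diameter, run from the floor (z = 0) to the underside of the seat, each leg's axis is inset half a diameter from the nearest pair of seat edges (so the leg's bounding box is flush with the corner).

B is a spool: two coaxial disc flanges of radius 116 mm and thickness 11 mm, joined by a core cylinder of radius 52 mm and height 226 mm. The lower flange rests on z = 0 and the three cylinders share a vertical axis.

The spool is on top of the stool.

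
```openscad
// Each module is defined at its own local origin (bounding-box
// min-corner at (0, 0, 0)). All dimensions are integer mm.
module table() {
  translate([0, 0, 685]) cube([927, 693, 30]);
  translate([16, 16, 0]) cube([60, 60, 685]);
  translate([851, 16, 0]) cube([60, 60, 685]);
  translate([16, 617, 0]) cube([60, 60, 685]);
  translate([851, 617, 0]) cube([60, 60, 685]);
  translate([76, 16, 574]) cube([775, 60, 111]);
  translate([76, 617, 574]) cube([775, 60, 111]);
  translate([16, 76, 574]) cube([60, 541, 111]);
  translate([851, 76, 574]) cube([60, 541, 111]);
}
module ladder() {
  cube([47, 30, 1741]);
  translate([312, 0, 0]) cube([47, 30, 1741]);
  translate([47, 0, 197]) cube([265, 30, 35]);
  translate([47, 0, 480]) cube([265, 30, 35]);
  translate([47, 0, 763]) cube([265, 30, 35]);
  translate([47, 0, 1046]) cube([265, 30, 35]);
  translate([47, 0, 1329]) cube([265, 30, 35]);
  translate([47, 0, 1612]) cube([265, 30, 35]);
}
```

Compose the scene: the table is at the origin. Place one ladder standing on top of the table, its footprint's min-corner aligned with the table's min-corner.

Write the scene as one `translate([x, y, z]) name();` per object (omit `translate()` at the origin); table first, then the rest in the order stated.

table();
translate([0, 0, 715]) ladder();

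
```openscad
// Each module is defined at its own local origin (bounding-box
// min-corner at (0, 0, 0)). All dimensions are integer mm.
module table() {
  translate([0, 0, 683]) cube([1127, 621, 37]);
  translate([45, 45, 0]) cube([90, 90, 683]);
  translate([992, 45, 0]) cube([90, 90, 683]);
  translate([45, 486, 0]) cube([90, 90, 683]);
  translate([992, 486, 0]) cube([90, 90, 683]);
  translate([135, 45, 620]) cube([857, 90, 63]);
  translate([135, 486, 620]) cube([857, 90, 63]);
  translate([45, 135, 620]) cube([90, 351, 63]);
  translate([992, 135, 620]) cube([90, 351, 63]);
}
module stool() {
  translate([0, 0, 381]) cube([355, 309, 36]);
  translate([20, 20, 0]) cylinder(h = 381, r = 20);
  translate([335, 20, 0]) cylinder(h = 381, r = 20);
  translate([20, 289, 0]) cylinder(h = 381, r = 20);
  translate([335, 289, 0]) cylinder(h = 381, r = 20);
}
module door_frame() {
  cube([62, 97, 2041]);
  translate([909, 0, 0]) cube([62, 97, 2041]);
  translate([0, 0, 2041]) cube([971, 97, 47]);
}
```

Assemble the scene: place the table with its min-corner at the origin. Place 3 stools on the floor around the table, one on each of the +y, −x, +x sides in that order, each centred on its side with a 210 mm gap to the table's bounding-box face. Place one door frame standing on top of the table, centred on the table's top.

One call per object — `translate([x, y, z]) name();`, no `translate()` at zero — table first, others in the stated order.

table();
translate([386, 831, 0]) stool();
translate([-565, 156, 0]) stool();
translate([1337, 156, 0]) stool();
translate([78, 262, 720]) door_frame();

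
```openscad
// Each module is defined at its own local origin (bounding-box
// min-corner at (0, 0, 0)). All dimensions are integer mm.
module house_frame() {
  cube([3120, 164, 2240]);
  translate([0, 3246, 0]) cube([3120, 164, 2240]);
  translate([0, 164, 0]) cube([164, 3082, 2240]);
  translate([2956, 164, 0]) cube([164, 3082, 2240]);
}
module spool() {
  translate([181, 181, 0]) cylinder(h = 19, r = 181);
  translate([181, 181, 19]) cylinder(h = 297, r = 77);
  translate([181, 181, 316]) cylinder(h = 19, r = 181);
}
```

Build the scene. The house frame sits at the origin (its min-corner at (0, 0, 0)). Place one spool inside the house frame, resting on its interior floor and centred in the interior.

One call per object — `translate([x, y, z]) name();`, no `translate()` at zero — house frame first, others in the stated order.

house_frame();
translate([1379, 1524, 0]) spool();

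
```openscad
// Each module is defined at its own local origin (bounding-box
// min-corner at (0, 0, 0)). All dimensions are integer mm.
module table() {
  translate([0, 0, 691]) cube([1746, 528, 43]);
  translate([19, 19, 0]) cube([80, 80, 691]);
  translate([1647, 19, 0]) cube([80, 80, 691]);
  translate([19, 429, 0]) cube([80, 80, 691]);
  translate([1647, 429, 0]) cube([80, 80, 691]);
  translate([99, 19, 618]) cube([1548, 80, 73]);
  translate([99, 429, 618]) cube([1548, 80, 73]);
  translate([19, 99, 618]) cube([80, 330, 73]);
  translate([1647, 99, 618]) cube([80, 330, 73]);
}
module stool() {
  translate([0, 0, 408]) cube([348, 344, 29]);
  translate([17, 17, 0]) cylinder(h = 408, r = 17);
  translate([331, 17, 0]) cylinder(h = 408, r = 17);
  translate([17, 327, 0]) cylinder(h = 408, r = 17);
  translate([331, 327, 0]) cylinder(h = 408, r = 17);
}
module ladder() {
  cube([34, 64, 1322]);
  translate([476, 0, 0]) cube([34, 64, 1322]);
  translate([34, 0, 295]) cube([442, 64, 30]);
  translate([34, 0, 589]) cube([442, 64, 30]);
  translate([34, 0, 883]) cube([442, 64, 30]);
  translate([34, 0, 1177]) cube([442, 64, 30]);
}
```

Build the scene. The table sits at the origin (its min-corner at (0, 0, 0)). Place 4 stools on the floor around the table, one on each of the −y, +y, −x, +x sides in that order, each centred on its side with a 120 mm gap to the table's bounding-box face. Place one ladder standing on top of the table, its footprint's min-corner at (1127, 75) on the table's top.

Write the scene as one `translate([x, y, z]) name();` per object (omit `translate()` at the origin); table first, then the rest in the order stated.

table();
translate([699, -464, 0]) stool();
translate([699, 648, 0]) stool();
translate([-468, 92, 0]) stool();
translate([1866, 92, 0]) stool();
translate([1127, 75, 734]) ladder();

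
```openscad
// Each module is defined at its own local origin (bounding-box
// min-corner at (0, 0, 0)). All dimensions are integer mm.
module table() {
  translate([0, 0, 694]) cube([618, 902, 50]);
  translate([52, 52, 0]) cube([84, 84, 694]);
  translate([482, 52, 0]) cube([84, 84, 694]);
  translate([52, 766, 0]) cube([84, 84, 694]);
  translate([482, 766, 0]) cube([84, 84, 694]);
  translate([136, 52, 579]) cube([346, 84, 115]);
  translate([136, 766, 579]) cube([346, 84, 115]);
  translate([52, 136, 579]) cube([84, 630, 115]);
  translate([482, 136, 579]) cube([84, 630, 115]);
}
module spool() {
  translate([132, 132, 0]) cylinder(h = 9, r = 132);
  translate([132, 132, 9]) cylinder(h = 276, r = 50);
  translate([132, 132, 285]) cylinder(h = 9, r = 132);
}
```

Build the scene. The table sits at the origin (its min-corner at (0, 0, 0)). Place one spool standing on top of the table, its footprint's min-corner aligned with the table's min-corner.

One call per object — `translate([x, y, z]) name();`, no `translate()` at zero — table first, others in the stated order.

table();
translate([0, 0, 744]) spool();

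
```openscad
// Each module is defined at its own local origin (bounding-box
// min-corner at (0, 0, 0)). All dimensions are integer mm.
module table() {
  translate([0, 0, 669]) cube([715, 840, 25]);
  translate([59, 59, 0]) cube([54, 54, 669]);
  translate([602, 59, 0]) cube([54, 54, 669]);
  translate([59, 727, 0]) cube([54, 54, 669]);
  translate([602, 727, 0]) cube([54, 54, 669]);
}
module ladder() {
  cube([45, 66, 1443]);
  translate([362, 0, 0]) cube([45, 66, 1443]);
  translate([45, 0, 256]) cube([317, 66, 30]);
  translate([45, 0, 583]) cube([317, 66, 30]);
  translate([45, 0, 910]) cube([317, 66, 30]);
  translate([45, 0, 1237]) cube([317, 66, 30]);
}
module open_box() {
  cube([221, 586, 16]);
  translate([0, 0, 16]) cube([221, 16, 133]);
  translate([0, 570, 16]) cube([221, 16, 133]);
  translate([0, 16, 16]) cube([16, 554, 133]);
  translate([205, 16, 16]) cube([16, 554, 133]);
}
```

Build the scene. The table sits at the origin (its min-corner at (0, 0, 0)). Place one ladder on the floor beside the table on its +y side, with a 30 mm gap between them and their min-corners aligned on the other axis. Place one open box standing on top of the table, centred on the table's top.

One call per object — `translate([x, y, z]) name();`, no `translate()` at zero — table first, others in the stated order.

table();
translate([0, 870, 0]) ladder();
translate([247, 127, 694]) open_box();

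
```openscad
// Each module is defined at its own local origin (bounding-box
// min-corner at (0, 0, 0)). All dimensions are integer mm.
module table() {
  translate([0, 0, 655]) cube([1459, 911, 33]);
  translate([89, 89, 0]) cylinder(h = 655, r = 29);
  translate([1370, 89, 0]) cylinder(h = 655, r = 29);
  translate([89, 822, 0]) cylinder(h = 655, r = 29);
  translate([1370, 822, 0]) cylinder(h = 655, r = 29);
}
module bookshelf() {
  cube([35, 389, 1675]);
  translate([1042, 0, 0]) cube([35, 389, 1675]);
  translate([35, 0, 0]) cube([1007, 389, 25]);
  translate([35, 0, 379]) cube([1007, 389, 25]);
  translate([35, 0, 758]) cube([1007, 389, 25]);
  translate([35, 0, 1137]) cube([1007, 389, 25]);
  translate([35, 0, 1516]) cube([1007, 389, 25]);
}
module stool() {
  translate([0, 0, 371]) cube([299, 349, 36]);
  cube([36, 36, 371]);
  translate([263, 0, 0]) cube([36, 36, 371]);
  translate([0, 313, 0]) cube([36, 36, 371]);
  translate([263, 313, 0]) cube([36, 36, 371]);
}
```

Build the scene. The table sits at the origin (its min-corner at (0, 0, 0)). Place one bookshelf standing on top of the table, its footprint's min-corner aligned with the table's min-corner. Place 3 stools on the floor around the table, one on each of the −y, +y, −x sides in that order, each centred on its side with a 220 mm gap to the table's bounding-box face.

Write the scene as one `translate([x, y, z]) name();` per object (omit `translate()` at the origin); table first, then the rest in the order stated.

table();
translate([0, 0, 688]) bookshelf();
translate([580, -569, 0]) stool();
translate([580, 1131, 0]) stool();
translate([-519, 281, 0]) stool();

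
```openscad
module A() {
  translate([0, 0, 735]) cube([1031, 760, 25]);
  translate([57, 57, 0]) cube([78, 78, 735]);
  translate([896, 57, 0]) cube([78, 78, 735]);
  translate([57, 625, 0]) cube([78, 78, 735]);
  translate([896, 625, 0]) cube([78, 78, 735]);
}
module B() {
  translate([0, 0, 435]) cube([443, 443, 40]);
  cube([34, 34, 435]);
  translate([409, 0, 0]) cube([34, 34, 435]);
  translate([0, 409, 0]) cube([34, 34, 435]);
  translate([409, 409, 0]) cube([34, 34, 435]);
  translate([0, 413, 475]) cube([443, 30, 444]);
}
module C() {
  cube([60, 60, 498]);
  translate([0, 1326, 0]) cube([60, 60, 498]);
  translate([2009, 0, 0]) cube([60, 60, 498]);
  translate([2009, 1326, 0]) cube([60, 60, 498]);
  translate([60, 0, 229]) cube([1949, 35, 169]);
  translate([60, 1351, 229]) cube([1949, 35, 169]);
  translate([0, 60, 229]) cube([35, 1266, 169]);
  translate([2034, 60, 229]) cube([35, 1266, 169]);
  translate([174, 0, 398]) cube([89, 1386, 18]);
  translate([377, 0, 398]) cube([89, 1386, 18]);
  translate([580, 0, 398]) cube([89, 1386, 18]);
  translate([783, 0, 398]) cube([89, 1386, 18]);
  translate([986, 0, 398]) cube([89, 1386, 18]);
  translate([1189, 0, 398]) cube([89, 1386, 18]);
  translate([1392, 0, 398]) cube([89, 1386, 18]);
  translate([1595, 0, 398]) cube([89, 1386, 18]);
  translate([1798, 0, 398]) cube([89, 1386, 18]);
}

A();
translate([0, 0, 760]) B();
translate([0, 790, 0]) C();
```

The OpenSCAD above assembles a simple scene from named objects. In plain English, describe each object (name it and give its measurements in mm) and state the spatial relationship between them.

A is a table with a 1031×760 mm rectangular top, 25 mm thick, top surface at z = 760 mm, supported by four 78×78 mm square legs, each inset 57 mm from the nearest pair of top edges, running from the floor.

B is a chair. The seat is a 443×443×40 mm slab with its top at z = 475 mm, on four 34×34 mm corner legs (flush with the seat edges, standing on z = 0). A flat backrest 30 mm thick, 444 mm tall, spans the full seat width and rises from the seat top along its +y edge, rear face flush with the rear of the seat.

C is a bed frame 2069 mm long (x) by 1386 mm wide (y). Four 60×60 mm corner posts, 498 mm tall, at the corners of the footprint. Four rails of 35 mm thickness and 169 mm height run between adjacent posts with their undersides at z = 229 mm, their outer faces flush with the outside of the frame (the two x-running rails run between the posts' inner faces; the two y-running rails run between the posts' inner faces). 9 slats, each 89 mm wide (x) and 18 mm thick, lie across the top of the two x-running rails, running the full 1386 mm width of the frame in y; the slats are evenly spaced along x between the inner faces of the end posts with equal gaps (rounded down to the nearest mm) at the −x end and between each pair — any rounding remainder accumulates at the +x end.

The chair is on top of the table. The bed frame is on the floor beside the table on its +y side.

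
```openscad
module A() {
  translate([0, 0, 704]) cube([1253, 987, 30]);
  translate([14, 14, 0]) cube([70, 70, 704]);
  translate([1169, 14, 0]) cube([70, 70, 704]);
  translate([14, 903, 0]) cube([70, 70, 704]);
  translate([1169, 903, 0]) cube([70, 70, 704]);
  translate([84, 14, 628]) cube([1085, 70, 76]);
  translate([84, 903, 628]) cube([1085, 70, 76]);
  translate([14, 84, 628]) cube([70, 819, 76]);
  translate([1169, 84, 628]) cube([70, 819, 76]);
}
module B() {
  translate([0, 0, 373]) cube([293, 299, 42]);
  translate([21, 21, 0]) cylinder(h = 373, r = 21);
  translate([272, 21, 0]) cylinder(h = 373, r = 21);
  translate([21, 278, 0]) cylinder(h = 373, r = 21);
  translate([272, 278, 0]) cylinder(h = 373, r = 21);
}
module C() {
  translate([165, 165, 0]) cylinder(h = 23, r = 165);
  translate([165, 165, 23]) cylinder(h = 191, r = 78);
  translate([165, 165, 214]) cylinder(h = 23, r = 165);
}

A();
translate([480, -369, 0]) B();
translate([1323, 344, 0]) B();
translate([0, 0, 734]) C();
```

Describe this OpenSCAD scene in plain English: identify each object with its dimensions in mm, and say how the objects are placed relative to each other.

A is a rectangular dining table. The top is 1253×987×30 mm with its upper surface at z = 734 mm. It stands on four 70×70 mm square legs, each inset 14 mm from the nearest pair of top edges, running from the floor to the underside of the top. Four apron rails, 70 mm thick and 76 mm tall, run between adjacent legs with their top edges flush with the underside of the top and their outer faces flush with the legs' outer faces.

B is a four-legged stool. The seat is a 293×299×42 mm slab whose top surface is at z = 415 mm; four round legs, each 42 mm in diameter, run from the floor (z = 0) to the underside of the seat, each leg's axis is inset half a diameter from the nearest pair of seat edges (so the leg's bounding box is flush with the corner).

C is a spool: two coaxial disc flanges of radius 165 mm and thickness 23 mm, joined by a core cylinder of radius 78 mm and height 191 mm. The lower flange rests on z = 0 and the three cylinders share a vertical axis.

Two stools sit around the table at the −y, +x sides. The spool is on top of the table.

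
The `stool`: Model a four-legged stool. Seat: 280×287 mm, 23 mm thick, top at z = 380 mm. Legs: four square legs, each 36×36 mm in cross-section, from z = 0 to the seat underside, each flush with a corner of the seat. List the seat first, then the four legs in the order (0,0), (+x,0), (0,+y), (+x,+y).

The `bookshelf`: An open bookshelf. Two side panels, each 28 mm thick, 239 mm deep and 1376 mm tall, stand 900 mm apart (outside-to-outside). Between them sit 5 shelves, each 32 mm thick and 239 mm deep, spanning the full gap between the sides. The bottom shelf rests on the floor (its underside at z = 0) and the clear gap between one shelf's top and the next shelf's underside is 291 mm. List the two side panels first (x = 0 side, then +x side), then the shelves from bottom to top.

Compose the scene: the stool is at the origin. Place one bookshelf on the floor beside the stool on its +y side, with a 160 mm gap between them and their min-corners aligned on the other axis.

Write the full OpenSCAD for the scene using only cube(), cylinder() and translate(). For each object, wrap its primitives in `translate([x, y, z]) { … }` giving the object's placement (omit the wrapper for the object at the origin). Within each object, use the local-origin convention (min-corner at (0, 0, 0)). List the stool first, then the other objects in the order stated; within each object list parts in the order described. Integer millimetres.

translate([0, 0, 357]) cube([280, 287, 23]);
cube([36, 36, 357]);
translate([244, 0, 0]) cube([36, 36, 357]);
translate([0, 251, 0]) cube([36, 36, 357]);
translate([244, 251, 0]) cube([36, 36, 357]);
translate([0, 447, 0]) {
  cube([28, 239, 1376]);
  translate([872, 0, 0]) cube([28, 239, 1376]);
  translate([28, 0, 0]) cube([844, 239, 32]);
  translate([28, 0, 323]) cube([844, 239, 32]);
  translate([28, 0, 646]) cube([844, 239, 32]);
  translate([28, 0, 969]) cube([844, 239, 32]);
  translate([28, 0, 1292]) cube([844, 239, 32]);
}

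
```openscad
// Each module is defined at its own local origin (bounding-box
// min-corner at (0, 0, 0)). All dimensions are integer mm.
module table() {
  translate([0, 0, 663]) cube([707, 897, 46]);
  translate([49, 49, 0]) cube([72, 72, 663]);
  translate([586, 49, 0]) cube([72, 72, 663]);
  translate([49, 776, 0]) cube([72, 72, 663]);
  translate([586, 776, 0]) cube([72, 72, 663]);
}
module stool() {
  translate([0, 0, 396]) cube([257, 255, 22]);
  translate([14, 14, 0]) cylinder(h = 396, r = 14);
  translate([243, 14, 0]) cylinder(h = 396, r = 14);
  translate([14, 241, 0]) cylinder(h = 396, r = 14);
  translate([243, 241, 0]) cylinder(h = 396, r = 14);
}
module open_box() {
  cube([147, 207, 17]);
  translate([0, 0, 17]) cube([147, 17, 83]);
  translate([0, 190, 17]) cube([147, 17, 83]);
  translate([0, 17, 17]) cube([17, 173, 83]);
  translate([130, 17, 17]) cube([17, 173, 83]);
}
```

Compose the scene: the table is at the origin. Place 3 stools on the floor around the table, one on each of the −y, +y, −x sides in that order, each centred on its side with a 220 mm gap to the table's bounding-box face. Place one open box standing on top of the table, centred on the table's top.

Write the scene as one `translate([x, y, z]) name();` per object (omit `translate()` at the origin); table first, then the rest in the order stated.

table();
translate([225, -475, 0]) stool();
translate([225, 1117, 0]) stool();
translate([-477, 321, 0]) stool();
translate([280, 345, 709]) open_box();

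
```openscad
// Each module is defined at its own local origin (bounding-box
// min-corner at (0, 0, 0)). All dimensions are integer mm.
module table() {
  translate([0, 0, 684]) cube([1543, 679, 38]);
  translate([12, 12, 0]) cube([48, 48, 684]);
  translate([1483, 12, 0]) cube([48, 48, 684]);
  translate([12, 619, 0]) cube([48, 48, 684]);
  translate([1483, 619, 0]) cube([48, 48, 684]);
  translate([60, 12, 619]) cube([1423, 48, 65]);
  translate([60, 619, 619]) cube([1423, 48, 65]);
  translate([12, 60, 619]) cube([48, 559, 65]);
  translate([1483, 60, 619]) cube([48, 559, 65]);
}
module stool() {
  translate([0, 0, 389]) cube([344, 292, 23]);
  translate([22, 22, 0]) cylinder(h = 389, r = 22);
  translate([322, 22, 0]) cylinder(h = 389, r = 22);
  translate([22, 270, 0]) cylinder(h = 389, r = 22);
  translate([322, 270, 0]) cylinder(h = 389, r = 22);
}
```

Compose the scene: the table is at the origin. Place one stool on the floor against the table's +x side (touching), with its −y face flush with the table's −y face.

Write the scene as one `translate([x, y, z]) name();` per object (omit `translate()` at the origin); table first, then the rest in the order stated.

table();
translate([1543, 0, 0]) stool();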